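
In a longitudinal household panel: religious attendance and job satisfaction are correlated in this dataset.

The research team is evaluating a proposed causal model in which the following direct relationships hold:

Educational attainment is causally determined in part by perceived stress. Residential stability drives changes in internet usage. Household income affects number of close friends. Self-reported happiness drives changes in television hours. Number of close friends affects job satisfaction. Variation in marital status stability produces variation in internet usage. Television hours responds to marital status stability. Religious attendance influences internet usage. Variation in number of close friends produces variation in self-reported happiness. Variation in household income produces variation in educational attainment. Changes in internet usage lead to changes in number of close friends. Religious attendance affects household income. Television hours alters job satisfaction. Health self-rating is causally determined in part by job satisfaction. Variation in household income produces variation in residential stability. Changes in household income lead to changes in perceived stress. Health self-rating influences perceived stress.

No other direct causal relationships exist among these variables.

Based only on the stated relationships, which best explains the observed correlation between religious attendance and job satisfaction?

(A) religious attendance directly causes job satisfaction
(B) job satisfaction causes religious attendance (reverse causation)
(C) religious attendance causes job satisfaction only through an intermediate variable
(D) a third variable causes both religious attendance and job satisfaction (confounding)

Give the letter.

Religious attendance reaches job satisfaction through religious attendance → household income → number of close friends → job satisfaction — an indirect causal chain with no direct religious attendance → job satisfaction link. No variable causes both religious attendance and job satisfaction, so confounding is ruled out; the effect is mediated.

C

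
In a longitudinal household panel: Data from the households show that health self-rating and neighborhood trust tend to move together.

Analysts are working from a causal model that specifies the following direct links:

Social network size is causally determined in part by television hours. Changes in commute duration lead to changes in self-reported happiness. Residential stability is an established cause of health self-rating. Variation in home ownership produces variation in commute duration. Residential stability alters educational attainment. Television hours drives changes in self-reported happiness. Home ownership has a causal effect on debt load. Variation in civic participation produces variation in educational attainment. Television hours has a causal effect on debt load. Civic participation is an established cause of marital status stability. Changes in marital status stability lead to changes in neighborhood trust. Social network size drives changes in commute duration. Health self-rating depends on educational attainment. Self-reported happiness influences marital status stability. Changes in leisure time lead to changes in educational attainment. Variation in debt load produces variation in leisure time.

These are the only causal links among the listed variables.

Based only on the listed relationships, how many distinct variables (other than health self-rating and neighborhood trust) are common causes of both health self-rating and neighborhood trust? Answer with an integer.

3

The common causes are: civic participation (to health self-rating via civic participation → educational attainment → health self-rating; to neighborhood trust via civic participation → marital status stability → neighborhood trust); home ownership (to health self-rating via home ownership → debt load → leisure time → educational attainment → health self-rating; to neighborhood trust via home ownership → commute duration → self-reported happiness → marital status stability → neighborhood trust); television hours (to health self-rating via television hours → debt load → leisure time → educational attainment → health self-rating; to neighborhood trust via television hours → self-reported happiness → marital status stability → neighborhood trust).
Every other variable lacks a causal path to at least one of health self-rating and neighborhood trust.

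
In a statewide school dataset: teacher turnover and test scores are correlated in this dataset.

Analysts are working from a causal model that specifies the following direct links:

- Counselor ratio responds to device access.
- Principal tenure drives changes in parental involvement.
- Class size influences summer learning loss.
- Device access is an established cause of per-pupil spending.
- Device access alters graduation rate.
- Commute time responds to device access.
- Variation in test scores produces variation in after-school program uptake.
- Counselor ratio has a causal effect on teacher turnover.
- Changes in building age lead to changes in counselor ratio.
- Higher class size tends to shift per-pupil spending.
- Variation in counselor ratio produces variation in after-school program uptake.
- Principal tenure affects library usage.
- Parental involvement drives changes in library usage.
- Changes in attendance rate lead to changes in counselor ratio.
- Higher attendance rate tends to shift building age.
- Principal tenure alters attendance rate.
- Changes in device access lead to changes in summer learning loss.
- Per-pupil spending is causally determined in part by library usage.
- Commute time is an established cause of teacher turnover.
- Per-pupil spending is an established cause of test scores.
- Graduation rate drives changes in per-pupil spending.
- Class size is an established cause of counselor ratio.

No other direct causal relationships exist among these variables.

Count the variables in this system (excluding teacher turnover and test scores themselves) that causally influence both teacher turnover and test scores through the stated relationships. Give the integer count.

3

The common causes are: class size (to teacher turnover via class size → counselor ratio → teacher turnover; to test scores via class size → per-pupil spending → test scores); device access (to teacher turnover via device access → commute time → teacher turnover; to test scores via device access → per-pupil spending → test scores); principal tenure (to teacher turnover via principal tenure → attendance rate → counselor ratio → teacher turnover; to test scores via principal tenure → library usage → per-pupil spending → test scores).
Every other variable lacks a causal path to at least one of teacher turnover and test scores.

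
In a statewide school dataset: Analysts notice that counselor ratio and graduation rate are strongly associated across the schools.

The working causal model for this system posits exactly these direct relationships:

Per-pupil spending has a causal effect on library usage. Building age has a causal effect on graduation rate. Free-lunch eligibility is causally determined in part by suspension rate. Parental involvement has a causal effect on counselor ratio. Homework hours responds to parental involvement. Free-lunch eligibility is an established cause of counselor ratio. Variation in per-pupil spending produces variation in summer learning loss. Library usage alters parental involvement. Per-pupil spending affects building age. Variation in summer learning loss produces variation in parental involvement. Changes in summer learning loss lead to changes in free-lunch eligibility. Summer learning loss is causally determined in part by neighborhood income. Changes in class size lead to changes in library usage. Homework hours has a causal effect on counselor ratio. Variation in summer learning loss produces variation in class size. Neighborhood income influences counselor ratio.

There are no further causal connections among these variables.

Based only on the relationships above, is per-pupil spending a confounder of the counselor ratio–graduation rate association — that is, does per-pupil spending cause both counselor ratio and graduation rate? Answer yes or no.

yes

Per-pupil spending has a causal path to counselor ratio (per-pupil spending → library usage → parental involvement → counselor ratio) and to graduation rate (per-pupil spending → building age → graduation rate), so it is a common cause of both — a confounder.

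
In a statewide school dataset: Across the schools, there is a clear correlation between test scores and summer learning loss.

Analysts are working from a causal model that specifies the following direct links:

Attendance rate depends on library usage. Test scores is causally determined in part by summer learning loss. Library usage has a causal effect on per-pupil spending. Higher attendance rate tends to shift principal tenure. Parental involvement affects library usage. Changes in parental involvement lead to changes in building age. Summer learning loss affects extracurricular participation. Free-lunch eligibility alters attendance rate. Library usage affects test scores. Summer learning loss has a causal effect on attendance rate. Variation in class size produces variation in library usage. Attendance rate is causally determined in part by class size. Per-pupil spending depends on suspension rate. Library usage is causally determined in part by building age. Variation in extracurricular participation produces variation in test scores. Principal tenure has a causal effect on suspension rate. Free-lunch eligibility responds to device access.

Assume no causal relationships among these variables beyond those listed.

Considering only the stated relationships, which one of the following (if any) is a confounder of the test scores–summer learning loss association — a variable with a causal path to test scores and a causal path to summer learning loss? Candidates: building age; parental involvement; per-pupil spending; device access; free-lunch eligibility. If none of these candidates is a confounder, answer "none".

none

None of the listed candidates has causal paths to both test scores and summer learning loss in the stated relationships, so none is a common cause.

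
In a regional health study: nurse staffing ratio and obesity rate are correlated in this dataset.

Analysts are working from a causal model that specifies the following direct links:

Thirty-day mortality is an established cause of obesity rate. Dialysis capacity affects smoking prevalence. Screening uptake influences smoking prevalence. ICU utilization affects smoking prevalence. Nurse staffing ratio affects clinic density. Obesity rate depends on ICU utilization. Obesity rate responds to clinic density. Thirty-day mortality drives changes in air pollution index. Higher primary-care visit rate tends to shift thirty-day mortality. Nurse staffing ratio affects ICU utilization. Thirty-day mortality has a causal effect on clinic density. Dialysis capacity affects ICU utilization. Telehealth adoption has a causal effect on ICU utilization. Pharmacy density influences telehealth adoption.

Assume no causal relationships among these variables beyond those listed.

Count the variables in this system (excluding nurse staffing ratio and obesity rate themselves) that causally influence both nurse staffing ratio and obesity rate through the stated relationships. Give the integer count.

No listed variable has a causal path to both nurse staffing ratio and obesity rate, so there are no common causes.

0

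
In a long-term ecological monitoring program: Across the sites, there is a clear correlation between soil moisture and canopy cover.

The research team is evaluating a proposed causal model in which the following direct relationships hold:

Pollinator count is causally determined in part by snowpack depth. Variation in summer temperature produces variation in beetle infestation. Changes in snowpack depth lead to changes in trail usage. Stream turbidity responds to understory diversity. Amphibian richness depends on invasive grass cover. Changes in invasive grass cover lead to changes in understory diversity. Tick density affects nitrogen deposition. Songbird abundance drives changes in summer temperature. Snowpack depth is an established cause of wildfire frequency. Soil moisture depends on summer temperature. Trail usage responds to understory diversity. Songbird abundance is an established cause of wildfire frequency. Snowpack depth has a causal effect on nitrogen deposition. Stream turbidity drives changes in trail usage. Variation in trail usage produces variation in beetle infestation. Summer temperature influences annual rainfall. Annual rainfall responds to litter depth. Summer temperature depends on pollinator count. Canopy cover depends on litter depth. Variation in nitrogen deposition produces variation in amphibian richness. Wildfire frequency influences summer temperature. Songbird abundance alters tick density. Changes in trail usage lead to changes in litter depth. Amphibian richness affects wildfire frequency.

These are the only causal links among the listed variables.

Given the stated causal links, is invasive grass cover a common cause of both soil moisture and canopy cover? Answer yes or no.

Invasive grass cover has a causal path to soil moisture (invasive grass cover → amphibian richness → wildfire frequency → summer temperature → soil moisture) and to canopy cover (invasive grass cover → understory diversity → trail usage → litter depth → canopy cover), so it is a common cause of both — a confounder.

yes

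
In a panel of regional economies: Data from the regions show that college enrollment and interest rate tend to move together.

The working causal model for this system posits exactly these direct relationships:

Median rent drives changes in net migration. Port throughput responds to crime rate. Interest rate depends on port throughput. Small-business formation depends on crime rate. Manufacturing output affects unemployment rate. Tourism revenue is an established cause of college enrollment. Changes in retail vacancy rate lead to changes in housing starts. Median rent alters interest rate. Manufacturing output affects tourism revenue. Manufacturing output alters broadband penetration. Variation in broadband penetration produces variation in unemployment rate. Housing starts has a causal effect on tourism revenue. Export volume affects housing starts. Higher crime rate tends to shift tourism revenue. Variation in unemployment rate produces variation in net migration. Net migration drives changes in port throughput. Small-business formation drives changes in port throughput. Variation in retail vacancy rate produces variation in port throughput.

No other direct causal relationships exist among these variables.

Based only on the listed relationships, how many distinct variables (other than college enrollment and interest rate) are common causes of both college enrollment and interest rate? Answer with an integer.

The common causes are: crime rate (to college enrollment via crime rate → tourism revenue → college enrollment; to interest rate via crime rate → port throughput → interest rate); manufacturing output (to college enrollment via manufacturing output → tourism revenue → college enrollment; to interest rate via manufacturing output → unemployment rate → net migration → port throughput → interest rate); retail vacancy rate (to college enrollment via retail vacancy rate → housing starts → tourism revenue → college enrollment; to interest rate via retail vacancy rate → port throughput → interest rate).
Every other variable lacks a causal path to at least one of college enrollment and interest rate.

3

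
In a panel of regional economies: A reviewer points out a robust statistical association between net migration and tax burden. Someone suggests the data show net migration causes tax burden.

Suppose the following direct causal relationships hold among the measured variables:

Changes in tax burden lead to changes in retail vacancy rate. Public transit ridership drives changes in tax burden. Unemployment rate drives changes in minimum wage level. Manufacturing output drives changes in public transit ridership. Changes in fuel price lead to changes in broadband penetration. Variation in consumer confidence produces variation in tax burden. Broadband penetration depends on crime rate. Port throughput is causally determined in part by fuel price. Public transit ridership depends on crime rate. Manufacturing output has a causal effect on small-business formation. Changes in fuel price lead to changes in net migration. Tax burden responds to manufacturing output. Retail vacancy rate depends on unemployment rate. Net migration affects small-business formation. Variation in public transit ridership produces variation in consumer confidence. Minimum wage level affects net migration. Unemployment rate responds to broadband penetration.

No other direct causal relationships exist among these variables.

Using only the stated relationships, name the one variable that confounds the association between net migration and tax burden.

Crime rate has a causal path to net migration (crime rate → broadband penetration → unemployment rate → minimum wage level → net migration) and a separate causal path to tax burden (crime rate → public transit ridership → tax burden), so it is a common cause of both.
No stated relationship gives net migration a causal route to tax burden, so the correlation is explained by the shared upstream cause rather than a direct effect.

crime rate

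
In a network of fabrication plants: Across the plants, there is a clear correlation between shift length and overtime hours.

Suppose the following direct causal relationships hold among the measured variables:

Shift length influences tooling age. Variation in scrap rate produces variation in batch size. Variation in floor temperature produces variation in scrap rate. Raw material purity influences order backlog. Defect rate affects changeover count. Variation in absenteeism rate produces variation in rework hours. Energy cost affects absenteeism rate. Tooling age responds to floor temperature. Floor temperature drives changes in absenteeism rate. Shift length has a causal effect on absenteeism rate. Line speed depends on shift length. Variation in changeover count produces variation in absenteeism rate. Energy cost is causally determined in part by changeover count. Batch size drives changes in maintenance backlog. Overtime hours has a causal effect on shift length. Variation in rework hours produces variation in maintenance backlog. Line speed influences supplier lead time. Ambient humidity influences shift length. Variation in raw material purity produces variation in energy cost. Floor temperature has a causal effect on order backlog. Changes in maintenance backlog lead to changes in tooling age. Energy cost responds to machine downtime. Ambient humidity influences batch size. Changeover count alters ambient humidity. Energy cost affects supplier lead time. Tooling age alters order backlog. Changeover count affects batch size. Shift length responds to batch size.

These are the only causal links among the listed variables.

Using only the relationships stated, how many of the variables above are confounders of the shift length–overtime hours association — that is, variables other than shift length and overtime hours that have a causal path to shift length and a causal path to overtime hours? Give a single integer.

0

No listed variable has a causal path to both shift length and overtime hours, so there are no common causes.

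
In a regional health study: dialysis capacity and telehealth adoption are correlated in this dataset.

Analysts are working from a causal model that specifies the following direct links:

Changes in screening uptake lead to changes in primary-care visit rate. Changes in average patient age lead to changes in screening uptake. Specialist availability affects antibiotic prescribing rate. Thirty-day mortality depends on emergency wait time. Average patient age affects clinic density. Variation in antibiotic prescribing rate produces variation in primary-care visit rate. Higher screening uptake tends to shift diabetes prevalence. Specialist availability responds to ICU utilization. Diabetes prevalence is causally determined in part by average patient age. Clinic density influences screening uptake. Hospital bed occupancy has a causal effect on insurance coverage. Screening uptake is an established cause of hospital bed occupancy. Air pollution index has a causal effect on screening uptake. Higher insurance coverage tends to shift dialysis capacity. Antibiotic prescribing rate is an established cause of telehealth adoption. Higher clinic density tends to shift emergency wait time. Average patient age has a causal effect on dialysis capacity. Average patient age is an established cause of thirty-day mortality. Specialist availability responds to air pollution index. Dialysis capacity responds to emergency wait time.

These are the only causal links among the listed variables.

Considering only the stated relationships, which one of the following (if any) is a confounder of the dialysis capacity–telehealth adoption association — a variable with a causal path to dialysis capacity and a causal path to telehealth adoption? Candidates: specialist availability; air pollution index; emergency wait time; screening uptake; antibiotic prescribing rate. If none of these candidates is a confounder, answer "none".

air pollution index

Air pollution index causes dialysis capacity (air pollution index → screening uptake → hospital bed occupancy → insurance coverage → dialysis capacity) and also causes telehealth adoption (air pollution index → specialist availability → antibiotic prescribing rate → telehealth adoption); it is a common cause of both.
Each of the other candidates lacks a causal path to at least one of dialysis capacity and telehealth adoption, so they do not confound the relationship.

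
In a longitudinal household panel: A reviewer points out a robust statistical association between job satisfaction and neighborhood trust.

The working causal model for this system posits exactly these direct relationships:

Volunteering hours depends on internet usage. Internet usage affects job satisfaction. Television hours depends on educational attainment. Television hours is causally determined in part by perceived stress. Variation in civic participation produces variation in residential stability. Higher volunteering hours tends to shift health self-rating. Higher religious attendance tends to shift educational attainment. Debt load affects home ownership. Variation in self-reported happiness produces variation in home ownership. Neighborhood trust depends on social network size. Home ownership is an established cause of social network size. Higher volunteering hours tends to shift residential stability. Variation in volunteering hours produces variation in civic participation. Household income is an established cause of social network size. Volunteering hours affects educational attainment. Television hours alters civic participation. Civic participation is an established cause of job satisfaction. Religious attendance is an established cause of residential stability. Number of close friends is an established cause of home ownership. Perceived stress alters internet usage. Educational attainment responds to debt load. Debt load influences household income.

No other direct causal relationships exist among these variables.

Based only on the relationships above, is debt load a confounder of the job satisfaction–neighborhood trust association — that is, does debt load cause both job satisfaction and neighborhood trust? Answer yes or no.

yes

Debt load has a causal path to job satisfaction (debt load → educational attainment → television hours → civic participation → job satisfaction) and to neighborhood trust (debt load → household income → social network size → neighborhood trust), so it is a common cause of both — a confounder.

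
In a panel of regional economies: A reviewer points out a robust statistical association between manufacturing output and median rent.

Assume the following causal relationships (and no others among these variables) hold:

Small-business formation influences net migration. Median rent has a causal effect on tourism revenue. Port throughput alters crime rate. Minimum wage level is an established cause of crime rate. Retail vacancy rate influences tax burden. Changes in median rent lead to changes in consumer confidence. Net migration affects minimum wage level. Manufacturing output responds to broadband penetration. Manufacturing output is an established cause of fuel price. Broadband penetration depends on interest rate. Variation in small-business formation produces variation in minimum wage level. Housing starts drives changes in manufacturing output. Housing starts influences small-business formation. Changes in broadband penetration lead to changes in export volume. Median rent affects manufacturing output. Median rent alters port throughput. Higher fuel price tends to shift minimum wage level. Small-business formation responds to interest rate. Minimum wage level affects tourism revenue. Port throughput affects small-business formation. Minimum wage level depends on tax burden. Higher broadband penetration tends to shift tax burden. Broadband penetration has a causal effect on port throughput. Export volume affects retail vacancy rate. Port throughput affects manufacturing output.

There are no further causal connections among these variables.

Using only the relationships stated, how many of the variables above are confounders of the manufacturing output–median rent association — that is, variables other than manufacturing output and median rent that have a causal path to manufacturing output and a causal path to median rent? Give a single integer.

0

No listed variable has a causal path to both manufacturing output and median rent, so there are no common causes.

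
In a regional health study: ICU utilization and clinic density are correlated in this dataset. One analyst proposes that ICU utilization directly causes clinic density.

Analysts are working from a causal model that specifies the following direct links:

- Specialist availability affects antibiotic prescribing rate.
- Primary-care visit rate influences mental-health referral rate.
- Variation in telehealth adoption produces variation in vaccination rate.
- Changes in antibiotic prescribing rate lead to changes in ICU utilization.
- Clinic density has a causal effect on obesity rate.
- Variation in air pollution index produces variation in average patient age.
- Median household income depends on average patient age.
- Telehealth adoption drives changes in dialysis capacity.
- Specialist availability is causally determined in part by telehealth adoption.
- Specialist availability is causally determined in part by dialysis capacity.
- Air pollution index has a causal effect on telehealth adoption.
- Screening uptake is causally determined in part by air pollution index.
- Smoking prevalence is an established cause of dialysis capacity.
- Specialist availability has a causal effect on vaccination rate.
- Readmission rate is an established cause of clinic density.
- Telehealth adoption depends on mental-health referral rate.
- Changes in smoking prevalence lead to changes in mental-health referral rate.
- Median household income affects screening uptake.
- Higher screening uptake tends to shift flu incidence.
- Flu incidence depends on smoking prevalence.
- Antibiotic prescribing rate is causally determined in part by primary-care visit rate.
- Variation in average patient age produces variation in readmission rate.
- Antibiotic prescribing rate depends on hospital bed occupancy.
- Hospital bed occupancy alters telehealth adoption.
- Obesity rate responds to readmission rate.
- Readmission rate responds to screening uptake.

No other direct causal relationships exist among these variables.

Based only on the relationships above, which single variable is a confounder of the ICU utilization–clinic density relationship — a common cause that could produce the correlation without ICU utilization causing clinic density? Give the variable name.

air pollution index

Air pollution index has a causal path to ICU utilization (air pollution index → telehealth adoption → specialist availability → antibiotic prescribing rate → ICU utilization) and a separate causal path to clinic density (air pollution index → screening uptake → readmission rate → clinic density), so it is a common cause of both.
No stated relationship gives ICU utilization a causal route to clinic density, so the correlation is explained by the shared upstream cause rather than a direct effect.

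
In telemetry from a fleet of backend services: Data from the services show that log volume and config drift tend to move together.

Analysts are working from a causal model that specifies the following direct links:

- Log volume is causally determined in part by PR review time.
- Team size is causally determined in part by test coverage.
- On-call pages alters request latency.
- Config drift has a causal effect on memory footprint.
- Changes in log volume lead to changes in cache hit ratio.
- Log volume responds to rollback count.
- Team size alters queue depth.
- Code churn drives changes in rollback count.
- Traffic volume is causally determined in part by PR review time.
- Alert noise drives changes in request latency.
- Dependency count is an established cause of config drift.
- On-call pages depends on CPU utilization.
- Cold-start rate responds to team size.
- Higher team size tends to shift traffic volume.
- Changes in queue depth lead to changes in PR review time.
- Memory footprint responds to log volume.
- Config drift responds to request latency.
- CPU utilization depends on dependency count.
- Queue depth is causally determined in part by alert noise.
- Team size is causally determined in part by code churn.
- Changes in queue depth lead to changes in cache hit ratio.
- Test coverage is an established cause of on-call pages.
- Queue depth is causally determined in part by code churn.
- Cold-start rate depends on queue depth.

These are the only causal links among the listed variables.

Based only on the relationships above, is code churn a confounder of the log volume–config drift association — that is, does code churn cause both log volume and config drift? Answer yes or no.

Code churn has no stated causal path to config drift. A confounder must cause both variables, so code churn does not qualify.

no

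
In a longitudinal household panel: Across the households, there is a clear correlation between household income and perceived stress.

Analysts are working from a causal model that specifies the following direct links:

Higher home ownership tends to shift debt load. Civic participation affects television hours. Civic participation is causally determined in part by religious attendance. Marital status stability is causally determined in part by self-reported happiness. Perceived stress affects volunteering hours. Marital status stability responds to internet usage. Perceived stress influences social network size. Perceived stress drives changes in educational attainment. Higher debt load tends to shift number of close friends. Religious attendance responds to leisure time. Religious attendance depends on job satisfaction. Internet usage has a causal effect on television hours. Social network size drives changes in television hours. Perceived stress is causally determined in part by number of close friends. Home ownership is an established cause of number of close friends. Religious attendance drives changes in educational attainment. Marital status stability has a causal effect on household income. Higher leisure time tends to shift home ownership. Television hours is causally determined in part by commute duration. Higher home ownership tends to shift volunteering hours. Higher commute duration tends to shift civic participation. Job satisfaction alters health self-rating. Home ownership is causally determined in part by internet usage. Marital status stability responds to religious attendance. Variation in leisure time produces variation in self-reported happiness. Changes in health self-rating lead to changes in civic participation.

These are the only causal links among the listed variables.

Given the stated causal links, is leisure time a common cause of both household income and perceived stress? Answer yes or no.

yes

Leisure time has a causal path to household income (leisure time → religious attendance → marital status stability → household income) and to perceived stress (leisure time → home ownership → number of close friends → perceived stress), so it is a common cause of both — a confounder.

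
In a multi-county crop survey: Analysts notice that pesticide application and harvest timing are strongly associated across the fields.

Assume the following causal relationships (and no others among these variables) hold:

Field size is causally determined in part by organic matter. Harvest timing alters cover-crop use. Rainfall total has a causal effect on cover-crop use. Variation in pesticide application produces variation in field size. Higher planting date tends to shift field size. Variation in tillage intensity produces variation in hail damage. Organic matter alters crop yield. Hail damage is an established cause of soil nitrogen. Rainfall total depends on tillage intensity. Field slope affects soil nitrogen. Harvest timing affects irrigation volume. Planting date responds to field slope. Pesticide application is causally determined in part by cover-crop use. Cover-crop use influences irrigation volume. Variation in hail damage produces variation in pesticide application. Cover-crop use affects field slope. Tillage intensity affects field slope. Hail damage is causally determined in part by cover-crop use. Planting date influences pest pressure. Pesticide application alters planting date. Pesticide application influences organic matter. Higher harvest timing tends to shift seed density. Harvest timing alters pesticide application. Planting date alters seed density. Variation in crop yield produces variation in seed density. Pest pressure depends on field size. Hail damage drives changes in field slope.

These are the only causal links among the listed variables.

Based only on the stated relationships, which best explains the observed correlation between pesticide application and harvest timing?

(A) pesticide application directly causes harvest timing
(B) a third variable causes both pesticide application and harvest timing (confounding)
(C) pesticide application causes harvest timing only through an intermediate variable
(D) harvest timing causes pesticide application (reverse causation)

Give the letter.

D

The stated link runs harvest timing → pesticide application; pesticide application has no causal path to harvest timing. No variable causes both, so confounding is ruled out. The correlation reflects reverse causation.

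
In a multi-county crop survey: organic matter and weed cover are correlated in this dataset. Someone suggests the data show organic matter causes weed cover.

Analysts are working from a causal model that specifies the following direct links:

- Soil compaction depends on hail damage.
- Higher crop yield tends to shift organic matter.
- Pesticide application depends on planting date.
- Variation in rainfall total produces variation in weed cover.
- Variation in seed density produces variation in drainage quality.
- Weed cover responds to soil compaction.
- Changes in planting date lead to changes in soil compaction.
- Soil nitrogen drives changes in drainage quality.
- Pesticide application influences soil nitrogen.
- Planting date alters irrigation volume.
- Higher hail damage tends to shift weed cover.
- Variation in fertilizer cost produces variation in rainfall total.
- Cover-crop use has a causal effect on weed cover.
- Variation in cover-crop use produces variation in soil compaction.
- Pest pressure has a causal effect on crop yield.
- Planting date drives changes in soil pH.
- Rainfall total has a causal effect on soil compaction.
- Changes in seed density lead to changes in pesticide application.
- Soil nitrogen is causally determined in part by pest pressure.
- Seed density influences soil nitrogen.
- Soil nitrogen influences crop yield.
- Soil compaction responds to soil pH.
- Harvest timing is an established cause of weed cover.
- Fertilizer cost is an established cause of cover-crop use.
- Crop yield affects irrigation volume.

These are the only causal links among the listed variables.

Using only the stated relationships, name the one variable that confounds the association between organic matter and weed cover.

planting date

Planting date has a causal path to organic matter (planting date → pesticide application → soil nitrogen → crop yield → organic matter) and a separate causal path to weed cover (planting date → soil compaction → weed cover), so it is a common cause of both.
No stated relationship gives organic matter a causal route to weed cover, so the correlation is explained by the shared upstream cause rather than a direct effect.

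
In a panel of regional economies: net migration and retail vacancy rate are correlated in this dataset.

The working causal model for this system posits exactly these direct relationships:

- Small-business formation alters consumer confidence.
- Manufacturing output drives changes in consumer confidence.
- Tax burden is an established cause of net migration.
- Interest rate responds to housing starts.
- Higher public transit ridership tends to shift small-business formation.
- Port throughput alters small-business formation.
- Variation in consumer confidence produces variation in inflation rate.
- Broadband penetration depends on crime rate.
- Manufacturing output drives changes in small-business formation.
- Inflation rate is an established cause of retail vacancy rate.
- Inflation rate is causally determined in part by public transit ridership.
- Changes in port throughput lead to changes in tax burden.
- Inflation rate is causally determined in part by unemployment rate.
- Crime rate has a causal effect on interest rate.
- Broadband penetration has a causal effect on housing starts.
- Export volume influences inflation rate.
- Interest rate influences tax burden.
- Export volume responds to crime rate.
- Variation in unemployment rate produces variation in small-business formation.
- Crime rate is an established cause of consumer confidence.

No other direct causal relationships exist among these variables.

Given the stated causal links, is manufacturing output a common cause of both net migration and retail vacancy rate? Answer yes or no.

Manufacturing output has no stated causal path to net migration. A confounder must cause both variables, so manufacturing output does not qualify.

no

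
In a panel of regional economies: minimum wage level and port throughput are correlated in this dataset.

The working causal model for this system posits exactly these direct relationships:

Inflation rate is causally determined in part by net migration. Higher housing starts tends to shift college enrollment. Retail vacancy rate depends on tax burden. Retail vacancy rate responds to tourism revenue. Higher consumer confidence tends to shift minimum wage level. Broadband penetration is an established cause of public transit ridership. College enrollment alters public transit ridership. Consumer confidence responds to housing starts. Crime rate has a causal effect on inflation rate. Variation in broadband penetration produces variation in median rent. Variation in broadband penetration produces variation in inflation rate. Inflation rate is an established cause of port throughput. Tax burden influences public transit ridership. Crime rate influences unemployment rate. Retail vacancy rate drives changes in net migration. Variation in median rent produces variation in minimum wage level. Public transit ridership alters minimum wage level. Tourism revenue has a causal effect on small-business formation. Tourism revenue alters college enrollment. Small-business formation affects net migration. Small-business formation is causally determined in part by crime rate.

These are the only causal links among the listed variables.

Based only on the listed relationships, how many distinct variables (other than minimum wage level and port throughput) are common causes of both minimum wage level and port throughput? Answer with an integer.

The common causes are: broadband penetration (to minimum wage level via broadband penetration → median rent → minimum wage level; to port throughput via broadband penetration → inflation rate → port throughput); tax burden (to minimum wage level via tax burden → public transit ridership → minimum wage level; to port throughput via tax burden → retail vacancy rate → net migration → inflation rate → port throughput); tourism revenue (to minimum wage level via tourism revenue → college enrollment → public transit ridership → minimum wage level; to port throughput via tourism revenue → retail vacancy rate → net migration → inflation rate → port throughput).
Every other variable lacks a causal path to at least one of minimum wage level and port throughput.

3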